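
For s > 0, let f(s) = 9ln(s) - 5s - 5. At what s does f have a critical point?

f'(s) = 9/s − 5 = 0 gives s = 9/5.
f''(s) = -9/s², which is negative for s > 0, so this is a local maximum.
f(9/5) = 9·ln(9/5) - 9 - 5 ≈ -8.7099.

9/5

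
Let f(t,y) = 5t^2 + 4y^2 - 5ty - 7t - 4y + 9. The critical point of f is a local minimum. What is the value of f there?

79/55

∂f/∂t = 10t - 5y - 7 = 0 and ∂f/∂y = -5t + 8y - 4 = 0, so (t, y) = (76/55, 15/11).
The Hessian has f_{tt} = 10, f_{yy} = 8, f_{ty} = -5, giving D = 55 > 0 with f_{tt} > 0, so the point is a local minimum.
f(76/55, 15/11) = 79/55.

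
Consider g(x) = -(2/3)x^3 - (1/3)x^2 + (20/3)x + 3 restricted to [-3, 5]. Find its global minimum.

-166/3

Differentiating, g'(x) = -2x^2 - (2/3)x + 20/3; which vanishes at x = -2 and x = 5/3.
Candidates: g(-3) = -2,  g(-2) = -19/3,  g(5/3) = 818/81,  g(5) = -166/3.
Hence the absolute minimum is -166/3 at x = 5.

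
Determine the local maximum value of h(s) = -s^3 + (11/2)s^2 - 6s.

9/2

h'(s) = -3s^2 + 11s - 6. Setting h'(s) = 0 gives s ∈ {2/3, 3}.
Since h''(s) = -6s + 11, we get h''(2/3) = 7 > 0 ⇒ local minimum; h''(3) = -7 < 0 ⇒ local maximum.
Thus h has its local maximum at s = 3, with value 9/2.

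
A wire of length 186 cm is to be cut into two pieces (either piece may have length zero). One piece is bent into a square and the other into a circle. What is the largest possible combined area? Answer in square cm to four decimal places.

Let x be the length used for the square. Square side x/4; circle radius (186−x)/(2π).
A(x) = (x/4)² + π·((186−x)/(2π))² = x²/16 + (186−x)²/(4π) for 0 ≤ x ≤ 186. A'(x) = x/8 − (186−x)/(2π) = 0 gives x = 4·186/(π+4) ≈ 104.1784.
A'' > 0, so the interior critical point is a minimum; the maximum is at an endpoint. A(0) = 2753.0622 and A(186) = 2162.2500, so the largest area is 2753.0622.

2753.0622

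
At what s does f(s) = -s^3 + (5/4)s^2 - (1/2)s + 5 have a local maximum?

Critical points: f'(s) = -3s^2 + (5/2)s - 1/2 vanishes at s = 1/3, 1/2.
f''(s) = -6s + 5/2. f''(1/3) = 1/2 > 0 ⇒ local minimum; f''(1/2) = -1/2 < 0 ⇒ local maximum.
The local maximum is f(1/2) = 79/16.

1/2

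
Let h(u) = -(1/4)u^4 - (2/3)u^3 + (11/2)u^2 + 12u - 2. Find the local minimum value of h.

h'(u) = -u^3 - 2u^2 + 11u + 12 = 0 at u = -4, -1, 3.
Second-derivative test with h''(u) = -3u^2 - 4u + 11: h''(-4) = -21 < 0 ⇒ local maximum; h''(-1) = 12 > 0 ⇒ local minimum; h''(3) = -28 < 0 ⇒ local maximum.
The local minimum is h(-1) = -97/12.

-97/12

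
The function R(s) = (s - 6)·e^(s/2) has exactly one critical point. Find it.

Differentiating with the product rule gives R'(s) = ((1/2)s - 2)·e^(s/2). Since e^(s/2) > 0, the only critical point is s = 4.
R''(4) has the same sign as 1/2 > 0, so this is a local minimum.
R(4) = (-2)·e^(2) ≈ -14.7781.

4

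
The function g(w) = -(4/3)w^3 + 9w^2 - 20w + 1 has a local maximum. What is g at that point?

-163/12

g'(w) = -4w^2 + 18w - 20 = 0 at w = 2, 5/2.
Second-derivative test with g''(w) = -8w + 18: g''(2) = 2 > 0 ⇒ local minimum; g''(5/2) = -2 < 0 ⇒ local maximum.
So the local maximum value is g(5/2) = -163/12.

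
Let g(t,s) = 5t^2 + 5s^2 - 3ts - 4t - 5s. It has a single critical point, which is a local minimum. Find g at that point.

∂g/∂t = 10t - 3s - 4 = 0 and ∂g/∂s = -3t + 10s - 5 = 0, so (t, s) = (55/91, 62/91).
The Hessian has g_{tt} = 10, g_{ss} = 10, g_{ts} = -3, giving D = 91 > 0 with g_{tt} > 0, so the point is a local minimum.
g(55/91, 62/91) = -265/91.

-265/91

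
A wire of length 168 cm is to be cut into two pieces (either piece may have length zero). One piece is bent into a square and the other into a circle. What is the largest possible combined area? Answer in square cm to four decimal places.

2245.9946

Let x be the length used for the square. Square side x/4; circle radius (168−x)/(2π).
A(x) = (x/4)² + π·((168−x)/(2π))² = x²/16 + (168−x)²/(4π) for 0 ≤ x ≤ 168. A'(x) = x/8 − (168−x)/(2π) = 0 gives x = 4·168/(π+4) ≈ 94.0967.
A'' > 0, so the interior critical point is a minimum; the maximum is at an endpoint. A(0) = 2245.9946 and A(168) = 1764.0000, so the largest area is 2245.9946.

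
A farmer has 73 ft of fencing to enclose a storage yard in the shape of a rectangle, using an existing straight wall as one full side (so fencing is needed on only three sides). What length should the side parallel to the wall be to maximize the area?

Let the sides perpendicular to the wall have length x and the parallel side y, so 2x + y = 73 and the area is A = xy = x(73 − 2x).
A'(x) = 73 − 4x = 0 gives x = 73/4, and A''(x) = −4 < 0 confirms a maximum.
Then y = 73 − 2·73/4 = 73/2 and A = 5329/8.

73/2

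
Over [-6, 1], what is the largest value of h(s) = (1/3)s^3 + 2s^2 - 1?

29/3

h'(s) = s^2 + 4s, which vanishes at s = -4 and s = 0.
Compare values at every candidate in [-6, 1]: h(-6) = -1; h(-4) = 29/3; h(0) = -1; h(1) = 4/3.
The maximum over the interval is 29/3, attained at s = -4.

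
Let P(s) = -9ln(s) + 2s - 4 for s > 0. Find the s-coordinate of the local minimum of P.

P'(s) = -9/s + 2 = 0 gives s = 9/2.
P''(s) = 9/s², which is positive for s > 0, so this is a local minimum.
P(9/2) = -9·ln(9/2) + 9 - 4 ≈ -8.5367.

9/2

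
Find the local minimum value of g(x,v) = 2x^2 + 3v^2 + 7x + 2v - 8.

∂g/∂x = 4x + 7 = 0 and ∂g/∂v = 6v + 2 = 0, so (x, v) = (-7/4, -1/3).
The Hessian has g_{xx} = 4, g_{vv} = 6, g_{xv} = 0, giving D = 24 > 0 with g_{xx} > 0, so the point is a local minimum.
g(-7/4, -1/3) = -347/24.

-347/24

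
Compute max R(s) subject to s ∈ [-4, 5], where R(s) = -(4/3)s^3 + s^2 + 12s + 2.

R'(s) = -4s^2 + 2s + 12, which vanishes at s = -3/2 and s = 2.
Evaluating at the critical points and endpoints: R(-4) = 166/3, R(-3/2) = -37/4, R(2) = 58/3, R(5) = -239/3.
Hence the absolute maximum is 166/3 at s = -4.

166/3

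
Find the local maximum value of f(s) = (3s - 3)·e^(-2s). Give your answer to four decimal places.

f'(s) = 3·e^(-2s) + (3s - 3)·(-2)·e^(-2s) = (-6s + 9)·e^(-2s). Since e^(-2s) > 0, the only critical point is s = 3/2.
f''(3/2) has the same sign as -6 < 0, so this is a local maximum.
f(3/2) = (3/2)·e^(-3) ≈ 0.0747.

0.0747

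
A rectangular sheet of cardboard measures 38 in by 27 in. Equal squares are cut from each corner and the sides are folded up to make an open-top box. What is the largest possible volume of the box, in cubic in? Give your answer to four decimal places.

With cut size x, the volume is V(x) = x(38 − 2x)(27 − 2x) for 0 < x < 13.5.
V'(x) = 12x^2 − 260x + 1026. Setting V'(x) = 0 gives x ≈ 5.1888 (the root in (0, 13.5)).
V''(x) = 24x − 260 is negative there, so this is the maximum; V ≈ 2382.4405.

2382.4405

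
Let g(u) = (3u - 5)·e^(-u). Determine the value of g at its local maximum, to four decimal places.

0.2085

Differentiating with the product rule gives g'(u) = (-3u + 8)·e^(-u). Since e^(-u) > 0, the only critical point is u = 8/3.
g''(8/3) has the same sign as -3 < 0, so this is a local maximum.
g(8/3) = (3)·e^(-8/3) ≈ 0.2085.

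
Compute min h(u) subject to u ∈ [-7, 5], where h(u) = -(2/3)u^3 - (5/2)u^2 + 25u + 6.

-589/6

h'(u) = -2u^2 - 5u + 25, which vanishes at u = -5 and u = 5/2.
Compare values at every candidate in [-7, 5]: h(-7) = -377/6, h(-5) = -589/6, h(5/2) = 1019/24, h(5) = -89/6.
Hence the absolute minimum is -589/6 at u = -5.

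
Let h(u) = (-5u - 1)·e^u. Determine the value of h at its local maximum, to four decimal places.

h'(u) = (-5)·e^u + (-5u - 1)·1·e^u = (-5u - 6)·e^u. Since e^u > 0, the only critical point is u = -6/5.
h''(-6/5) has the same sign as -5 < 0, so this is a local maximum.
h(-6/5) = (5)·e^(-6/5) ≈ 1.5060.

1.5060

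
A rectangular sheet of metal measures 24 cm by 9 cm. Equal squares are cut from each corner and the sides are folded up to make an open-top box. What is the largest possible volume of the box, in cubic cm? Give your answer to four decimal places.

200.0000

With cut size x, the volume is V(x) = x(24 − 2x)(9 − 2x) for 0 < x < 4.5.
V'(x) = 12x^2 − 132x + 216. Setting V'(x) = 0 gives x ≈ 2.0000 (the root in (0, 4.5)).
V''(x) = 24x − 132 is negative there, so this is the maximum; V ≈ 200.0000.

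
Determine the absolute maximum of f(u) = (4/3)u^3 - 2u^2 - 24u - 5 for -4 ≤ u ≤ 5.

73/3

The derivative is 4u^2 - 4u - 24, which vanishes at u = -2 and u = 3.
Candidates: f(-4) = -79/3; f(-2) = 73/3; f(3) = -59; f(5) = -25/3.
Hence the absolute maximum is 73/3 at u = -2.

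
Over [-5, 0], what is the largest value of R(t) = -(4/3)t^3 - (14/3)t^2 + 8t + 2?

12

R'(t) = -4t^2 - (28/3)t + 8, whose only zero in [-5, 0] is t = -3.
Compare values at every candidate in [-5, 0]: R(-5) = 12,  R(-3) = -28,  R(0) = 2.
Hence the absolute maximum is 12 at t = -5.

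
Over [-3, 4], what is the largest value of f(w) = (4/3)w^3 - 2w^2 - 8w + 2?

70/3

f'(w) = 4w^2 - 4w - 8, which vanishes at w = -1 and w = 2.
Compare values at every candidate in [-3, 4]: f(-3) = -28; f(-1) = 20/3; f(2) = -34/3; f(4) = 70/3.
Hence the absolute maximum is 70/3 at w = 4.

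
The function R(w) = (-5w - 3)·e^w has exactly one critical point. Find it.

-8/5

R'(w) = (-5)·e^w + (-5w - 3)·1·e^w = (-5w - 8)·e^w. Since e^w > 0, the only critical point is w = -8/5.
R''(-8/5) has the same sign as -5 < 0, so this is a local maximum.
R(-8/5) = (5)·e^(-8/5) ≈ 1.0095.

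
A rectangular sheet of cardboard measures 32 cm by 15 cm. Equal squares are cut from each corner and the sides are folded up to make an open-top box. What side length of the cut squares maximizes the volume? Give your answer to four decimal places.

With cut size x, the volume is V(x) = x(32 − 2x)(15 − 2x) for 0 < x < 7.5.
V'(x) = 12x^2 − 188x + 480. Setting V'(x) = 0 gives x ≈ 3.2115 (the root in (0, 7.5)).
V''(x) = 24x − 188 is negative there, so this is the maximum; V ≈ 704.5194.

3.2115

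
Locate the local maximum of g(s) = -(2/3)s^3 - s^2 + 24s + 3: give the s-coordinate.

Critical points: g'(s) = -2s^2 - 2s + 24 vanishes at s = -4, 3.
Second-derivative test with g''(s) = -4s - 2: g''(-4) = 14 > 0 ⇒ local minimum; g''(3) = -14 < 0 ⇒ local maximum.
Thus g has its local maximum at s = 3, with value 48.

3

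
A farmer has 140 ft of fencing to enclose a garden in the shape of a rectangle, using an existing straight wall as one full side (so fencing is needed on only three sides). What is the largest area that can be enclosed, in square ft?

2450

Let the sides perpendicular to the wall have length x and the parallel side y, so 2x + y = 140 and the area is A = xy = x(140 − 2x).
A'(x) = 140 − 4x = 0 gives x = 35, and A''(x) = −4 < 0 confirms a maximum.
Then y = 140 − 2·35 = 70 and A = 2450.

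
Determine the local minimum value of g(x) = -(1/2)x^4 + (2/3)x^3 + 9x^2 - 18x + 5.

g'(x) = -2x^3 + 2x^2 + 18x - 18. Setting g'(x) = 0 gives x ∈ {-3, 1, 3}.
Since g''(x) = -6x^2 + 4x + 18, we get g''(-3) = -48 < 0 ⇒ local maximum; g''(1) = 16 > 0 ⇒ local minimum; g''(3) = -24 < 0 ⇒ local maximum.
So the local minimum value is g(1) = -23/6.

-23/6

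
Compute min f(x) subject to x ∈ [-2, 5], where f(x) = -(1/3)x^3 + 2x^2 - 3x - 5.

-35/3

f'(x) = -x^2 + 4x - 3, which vanishes at x = 1 and x = 3.
Compare values at every candidate in [-2, 5]: f(-2) = 35/3; f(1) = -19/3; f(3) = -5; f(5) = -35/3.
Hence the absolute minimum is -35/3 at x = 5.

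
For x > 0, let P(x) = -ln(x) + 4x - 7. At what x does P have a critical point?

P'(x) = -1/x + 4 = 0 gives x = 1/4.
P''(x) = 1/x², which is positive for x > 0, so this is a local minimum.
P(1/4) = -1·ln(1/4) + 1 - 7 ≈ -4.6137.

1/4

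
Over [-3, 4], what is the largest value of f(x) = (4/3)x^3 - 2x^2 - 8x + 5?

79/3

f'(x) = 4x^2 - 4x - 8, which vanishes at x = -1 and x = 2.
Compare values at every candidate in [-3, 4]: f(-3) = -25, f(-1) = 29/3, f(2) = -25/3, f(4) = 79/3.
Hence the absolute maximum is 79/3 at x = 4.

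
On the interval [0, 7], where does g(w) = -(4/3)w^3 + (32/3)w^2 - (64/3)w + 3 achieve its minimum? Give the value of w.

g'(w) = -4w^2 + (64/3)w - 64/3, which vanishes at w = 4/3 and w = 4.
Compare values at every candidate in [0, 7]: g(0) = 3; g(4/3) = -781/81; g(4) = 3; g(7) = -81.
The minimum over the interval is -81, attained at w = 7.

7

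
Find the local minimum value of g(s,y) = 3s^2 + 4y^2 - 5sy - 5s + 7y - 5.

∂g/∂s = 6s - 5y - 5 = 0 and ∂g/∂y = -5s + 8y + 7 = 0, so (s, y) = (5/23, -17/23).
The Hessian has g_{ss} = 6, g_{yy} = 8, g_{sy} = -5, giving D = 23 > 0 with g_{ss} > 0, so the point is a local minimum.
g(5/23, -17/23) = -187/23.

-187/23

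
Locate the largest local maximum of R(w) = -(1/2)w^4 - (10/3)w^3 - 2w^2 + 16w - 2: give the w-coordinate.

1

Critical points: R'(w) = -2w^3 - 10w^2 - 4w + 16 vanishes at w = -4, -2, 1.
Since R''(w) = -6w^2 - 20w - 4, we get R''(-4) = -20 < 0 ⇒ local maximum; R''(-2) = 12 > 0 ⇒ local minimum; R''(1) = -30 < 0 ⇒ local maximum.
So the largest local maximum value is R(1) = 49/6.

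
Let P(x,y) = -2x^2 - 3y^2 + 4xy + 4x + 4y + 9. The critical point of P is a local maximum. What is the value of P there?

∂P/∂x = -4x + 4y + 4 = 0 and ∂P/∂y = 4x - 6y + 4 = 0, so (x, y) = (5, 4).
The Hessian has P_{xx} = -4, P_{yy} = -6, P_{xy} = 4, giving D = 8 > 0 with P_{xx} < 0, so the point is a local maximum.
P(5, 4) = 27.

27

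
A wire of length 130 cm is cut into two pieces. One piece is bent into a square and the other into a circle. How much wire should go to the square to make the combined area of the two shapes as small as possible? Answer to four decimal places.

Let x be the length used for the square. Square side x/4; circle radius (130−x)/(2π).
A(x) = (x/4)² + π·((130−x)/(2π))² = x²/16 + (130−x)²/(4π) for 0 ≤ x ≤ 130. A'(x) = x/8 − (130−x)/(2π) = 0 gives x = 4·130/(π+4) ≈ 72.8129.
A'' = 1/8 + 1/(2π) > 0, so this gives the minimum combined area; x ≈ 72.8129 cm to the square.

72.8129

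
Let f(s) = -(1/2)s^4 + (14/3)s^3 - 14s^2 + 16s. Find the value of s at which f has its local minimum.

2

f'(s) = -2s^3 + 14s^2 - 28s + 16 = 0 at s = 1, 2, 4.
Since f''(s) = -6s^2 + 28s - 28, we get f''(1) = -6 < 0 ⇒ local maximum; f''(2) = 4 > 0 ⇒ local minimum; f''(4) = -12 < 0 ⇒ local maximum.
Thus f has its local minimum at s = 2, with value 16/3.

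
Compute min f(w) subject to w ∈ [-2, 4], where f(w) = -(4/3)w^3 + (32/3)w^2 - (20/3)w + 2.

f'(w) = -4w^2 + (64/3)w - 20/3, whose only zero in [-2, 4] is w = 1/3.
Evaluating at the critical points and endpoints: f(-2) = 206/3,  f(1/3) = 74/81,  f(4) = 182/3.
So the minimum is f(1/3) = 74/81.

74/81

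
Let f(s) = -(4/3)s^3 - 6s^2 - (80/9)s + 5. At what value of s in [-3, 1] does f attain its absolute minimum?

Differentiating, f'(s) = -4s^2 - 12s - 80/9; which vanishes at s = -5/3 and s = -4/3.
Compare values at every candidate in [-3, 1]: f(-3) = 41/3; f(-5/3) = 755/81; f(-4/3) = 757/81; f(1) = -101/9.
The minimum over the interval is -101/9, attained at s = 1.

1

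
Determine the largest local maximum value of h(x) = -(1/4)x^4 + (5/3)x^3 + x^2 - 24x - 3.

95/3

h'(x) = -x^3 + 5x^2 + 2x - 24. Setting h'(x) = 0 gives x ∈ {-2, 3, 4}.
Since h''(x) = -3x^2 + 10x + 2, we get h''(-2) = -30 < 0 ⇒ local maximum; h''(3) = 5 > 0 ⇒ local minimum; h''(4) = -6 < 0 ⇒ local maximum.
So the largest local maximum value is h(-2) = 95/3.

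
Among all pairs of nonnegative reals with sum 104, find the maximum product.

2704

With x + y = 104, the product is P(x) = x(104 − x).
P'(x) = 104 − 2x = 0 gives x = 52; P'' = −2 < 0, so this is the maximum.
P = 52·52 = 2704.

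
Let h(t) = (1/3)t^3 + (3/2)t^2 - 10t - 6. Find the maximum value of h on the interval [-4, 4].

110/3

Differentiating, h'(t) = t^2 + 3t - 10; whose only zero in [-4, 4] is t = 2.
Compare values at every candidate in [-4, 4]: h(-4) = 110/3; h(2) = -52/3; h(4) = -2/3.
So the maximum is h(-4) = 110/3.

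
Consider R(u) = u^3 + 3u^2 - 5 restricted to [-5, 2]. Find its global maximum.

Differentiating, R'(u) = 3u^2 + 6u; which vanishes at u = -2 and u = 0.
Compare values at every candidate in [-5, 2]: R(-5) = -55, R(-2) = -1, R(0) = -5, R(2) = 15.
The maximum over the interval is 15, attained at u = 2.

15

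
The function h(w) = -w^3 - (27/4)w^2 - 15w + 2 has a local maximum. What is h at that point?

Critical points: h'(w) = -3w^2 - (27/2)w - 15 vanishes at w = -5/2, -2.
Second-derivative test with h''(w) = -6w - 27/2: h''(-5/2) = 3/2 > 0 ⇒ local minimum; h''(-2) = -3/2 < 0 ⇒ local maximum.
So the local maximum value is h(-2) = 13.

13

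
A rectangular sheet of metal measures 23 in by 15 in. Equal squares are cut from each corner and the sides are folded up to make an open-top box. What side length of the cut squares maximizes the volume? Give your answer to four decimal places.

With cut size x, the volume is V(x) = x(23 − 2x)(15 − 2x) for 0 < x < 7.5.
V'(x) = 12x^2 − 152x + 345. Setting V'(x) = 0 gives x ≈ 2.9627 (the root in (0, 7.5)).
V''(x) = 24x − 152 is negative there, so this is the maximum; V ≈ 459.0560.

2.9627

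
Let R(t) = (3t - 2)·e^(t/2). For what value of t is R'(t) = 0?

R'(t) = 3·e^(t/2) + (3t - 2)·(1/2)·e^(t/2) = ((3/2)t + 2)·e^(t/2). Since e^(t/2) > 0, the only critical point is t = -4/3.
R''(-4/3) has the same sign as 3/2 > 0, so this is a local minimum.
R(-4/3) = (-6)·e^(-2/3) ≈ -3.0805.

-4/3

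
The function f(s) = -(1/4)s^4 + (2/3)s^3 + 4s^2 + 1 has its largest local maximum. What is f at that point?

131/3

Critical points: f'(s) = -s^3 + 2s^2 + 8s vanishes at s = -2, 0, 4.
f''(s) = -3s^2 + 4s + 8. f''(-2) = -12 < 0 ⇒ local maximum; f''(0) = 8 > 0 ⇒ local minimum; f''(4) = -24 < 0 ⇒ local maximum.
The largest local maximum is f(4) = 131/3.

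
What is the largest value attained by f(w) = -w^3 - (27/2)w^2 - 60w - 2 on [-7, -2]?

f'(w) = -3w^2 - 27w - 60, which vanishes at w = -5 and w = -4.
Candidates: f(-7) = 199/2, f(-5) = 171/2, f(-4) = 86, f(-2) = 72.
So the maximum is f(-7) = 199/2.

199/2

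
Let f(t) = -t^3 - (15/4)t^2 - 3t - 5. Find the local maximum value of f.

Critical points: f'(t) = -3t^2 - (15/2)t - 3 vanishes at t = -2, -1/2.
Second-derivative test with f''(t) = -6t - 15/2: f''(-2) = 9/2 > 0 ⇒ local minimum; f''(-1/2) = -9/2 < 0 ⇒ local maximum.
So the local maximum value is f(-1/2) = -69/16.

-69/16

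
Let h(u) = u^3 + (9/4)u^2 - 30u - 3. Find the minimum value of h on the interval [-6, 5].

h'(u) = 3u^2 + (9/2)u - 30, which vanishes at u = -4 and u = 5/2.
Candidates: h(-6) = 42; h(-4) = 89; h(5/2) = -773/16; h(5) = 113/4.
The minimum over the interval is -773/16, attained at u = 5/2.

-773/16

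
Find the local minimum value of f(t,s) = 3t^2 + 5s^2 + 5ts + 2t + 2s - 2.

∂f/∂t = 6t + 5s + 2 = 0 and ∂f/∂s = 5t + 10s + 2 = 0, so (t, s) = (-2/7, -2/35).
The Hessian has f_{tt} = 6, f_{ss} = 10, f_{ts} = 5, giving D = 35 > 0 with f_{tt} > 0, so the point is a local minimum.
f(-2/7, -2/35) = -82/35.

-82/35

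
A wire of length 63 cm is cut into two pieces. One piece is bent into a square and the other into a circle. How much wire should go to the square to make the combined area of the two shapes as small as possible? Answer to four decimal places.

35.2862

Let x be the length used for the square. Square side x/4; circle radius (63−x)/(2π).
A(x) = (x/4)² + π·((63−x)/(2π))² = x²/16 + (63−x)²/(4π) for 0 ≤ x ≤ 63. A'(x) = x/8 − (63−x)/(2π) = 0 gives x = 4·63/(π+4) ≈ 35.2862.
A'' = 1/8 + 1/(2π) > 0, so this gives the minimum combined area; x ≈ 35.2862 cm to the square.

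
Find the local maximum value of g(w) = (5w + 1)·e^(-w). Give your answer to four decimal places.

2.2466

g'(w) = 5·e^(-w) + (5w + 1)·(-1)·e^(-w) = (-5w + 4)·e^(-w). Since e^(-w) > 0, the only critical point is w = 4/5.
g''(4/5) has the same sign as -5 < 0, so this is a local maximum.
g(4/5) = (5)·e^(-4/5) ≈ 2.2466.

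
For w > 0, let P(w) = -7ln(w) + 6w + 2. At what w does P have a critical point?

7/6

P'(w) = -7/w + 6 = 0 gives w = 7/6.
P''(w) = 7/w², which is positive for w > 0, so this is a local minimum.
P(7/6) = -7·ln(7/6) + 7 + 2 ≈ 7.9209.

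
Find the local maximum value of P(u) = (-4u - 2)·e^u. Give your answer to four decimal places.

P'(u) = (-4)·e^u + (-4u - 2)·1·e^u = (-4u - 6)·e^u. Since e^u > 0, the only critical point is u = -3/2.
P''(-3/2) has the same sign as -4 < 0, so this is a local maximum.
P(-3/2) = (4)·e^(-3/2) ≈ 0.8925.

0.8925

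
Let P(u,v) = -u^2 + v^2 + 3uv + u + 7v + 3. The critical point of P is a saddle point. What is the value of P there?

∂P/∂u = -2u + 3v + 1 = 0 and ∂P/∂v = 3u + 2v + 7 = 0, so (u, v) = (-19/13, -17/13).
The Hessian has P_{uu} = -2, P_{vv} = 2, P_{uv} = 3, giving D = -13 < 0, so the point is a saddle point.
P(-19/13, -17/13) = -30/13.

-30/13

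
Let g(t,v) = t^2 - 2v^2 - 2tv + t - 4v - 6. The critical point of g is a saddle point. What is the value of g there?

∂g/∂t = 2t - 2v + 1 = 0 and ∂g/∂v = -2t - 4v - 4 = 0, so (t, v) = (-1, -1/2).
The Hessian has g_{tt} = 2, g_{vv} = -4, g_{tv} = -2, giving D = -12 < 0, so the point is a saddle point.
g(-1, -1/2) = -11/2.

-11/2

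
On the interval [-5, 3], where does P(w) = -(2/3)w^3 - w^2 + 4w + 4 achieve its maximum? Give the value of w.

Differentiating, P'(w) = -2w^2 - 2w + 4; which vanishes at w = -2 and w = 1.
Candidates: P(-5) = 127/3, P(-2) = -8/3, P(1) = 19/3, P(3) = -11.
Hence the absolute maximum is 127/3 at w = -5.

-5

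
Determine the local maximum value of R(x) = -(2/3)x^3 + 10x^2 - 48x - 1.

-73

R'(x) = -2x^2 + 20x - 48 = 0 at x = 4, 6.
Since R''(x) = -4x + 20, we get R''(4) = 4 > 0 ⇒ local minimum; R''(6) = -4 < 0 ⇒ local maximum.
The local maximum is R(6) = -73.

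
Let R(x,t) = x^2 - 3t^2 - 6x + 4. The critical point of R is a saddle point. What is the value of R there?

-5

∂R/∂x = 2x - 6 = 0 and ∂R/∂t = -6t = 0, so (x, t) = (3, 0).
The Hessian has R_{xx} = 2, R_{tt} = -6, R_{xt} = 0, giving D = -12 < 0, so the point is a saddle point.
R(3, 0) = -5.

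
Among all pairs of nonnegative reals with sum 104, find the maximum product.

With x + y = 104, the product is P(x) = x(104 − x).
P'(x) = 104 − 2x = 0 gives x = 52; P'' = −2 < 0, so this is the maximum.
P = 52·52 = 2704.

2704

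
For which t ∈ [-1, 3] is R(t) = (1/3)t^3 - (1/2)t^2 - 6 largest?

3

Differentiating, R'(t) = t^2 - t; which vanishes at t = 0 and t = 1.
Candidates: R(-1) = -41/6,  R(0) = -6,  R(1) = -37/6,  R(3) = -3/2.
The maximum over the interval is -3/2, attained at t = 3.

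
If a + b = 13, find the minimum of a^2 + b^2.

With a + b = 13, a^2 + b^2 = a^2 + (13 − a)^2.
The derivative 2a − 2(13 − a) = 4a − 26 vanishes at a = 13/2; second derivative 4 > 0, a minimum.
The minimum is 2·(13/2)^2 = 169/2.

169/2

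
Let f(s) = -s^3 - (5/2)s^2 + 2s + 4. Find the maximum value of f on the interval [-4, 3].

20

Differentiating, f'(s) = -3s^2 - 5s + 2; which vanishes at s = -2 and s = 1/3.
Compare values at every candidate in [-4, 3]: f(-4) = 20; f(-2) = -2; f(1/3) = 235/54; f(3) = -79/2.
Hence the absolute maximum is 20 at s = -4.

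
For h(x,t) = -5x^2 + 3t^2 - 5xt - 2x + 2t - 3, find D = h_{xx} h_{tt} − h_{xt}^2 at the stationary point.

∂h/∂x = -10x - 5t - 2 = 0 and ∂h/∂t = -5x + 6t + 2 = 0, so (x, t) = (-2/85, -6/17).
The Hessian has h_{xx} = -10, h_{tt} = 6, h_{xt} = -5, giving D = -85 < 0, so the point is a saddle point.
D = (-10)·(6) − (-5)^2 = -85.

-85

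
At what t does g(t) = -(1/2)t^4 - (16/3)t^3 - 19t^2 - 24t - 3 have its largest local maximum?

g'(t) = -2t^3 - 16t^2 - 38t - 24. Setting g'(t) = 0 gives t ∈ {-4, -3, -1}.
Since g''(t) = -6t^2 - 32t - 38, we get g''(-4) = -6 < 0 ⇒ local maximum; g''(-3) = 4 > 0 ⇒ local minimum; g''(-1) = -12 < 0 ⇒ local maximum.
So the largest local maximum value is g(-1) = 41/6.

-1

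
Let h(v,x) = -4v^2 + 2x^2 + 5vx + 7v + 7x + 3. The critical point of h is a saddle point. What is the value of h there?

-172/57

∂h/∂v = -8v + 5x + 7 = 0 and ∂h/∂x = 5v + 4x + 7 = 0, so (v, x) = (-7/57, -91/57).
The Hessian has h_{vv} = -8, h_{xx} = 4, h_{vx} = 5, giving D = -57 < 0, so the point is a saddle point.
h(-7/57, -91/57) = -172/57.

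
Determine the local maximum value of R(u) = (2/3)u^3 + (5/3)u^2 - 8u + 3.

24

Critical points: R'(u) = 2u^2 + (10/3)u - 8 vanishes at u = -3, 4/3.
Since R''(u) = 4u + 10/3, we get R''(-3) = -26/3 < 0 ⇒ local maximum; R''(4/3) = 26/3 > 0 ⇒ local minimum.
Thus R has its local maximum at u = -3, with value 24.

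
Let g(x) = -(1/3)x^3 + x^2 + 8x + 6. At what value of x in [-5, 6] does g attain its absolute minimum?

-2

g'(x) = -x^2 + 2x + 8, which vanishes at x = -2 and x = 4.
Compare values at every candidate in [-5, 6]: g(-5) = 98/3, g(-2) = -10/3, g(4) = 98/3, g(6) = 18.
So the minimum is g(-2) = -10/3.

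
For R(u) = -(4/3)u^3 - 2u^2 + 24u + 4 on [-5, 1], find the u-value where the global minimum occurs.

The derivative is -4u^2 - 4u + 24, whose only zero in [-5, 1] is u = -3.
Candidates: R(-5) = 2/3; R(-3) = -50; R(1) = 74/3.
Hence the absolute minimum is -50 at u = -3.

-3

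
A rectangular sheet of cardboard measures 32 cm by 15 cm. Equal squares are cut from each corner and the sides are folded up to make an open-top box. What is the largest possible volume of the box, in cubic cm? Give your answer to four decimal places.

With cut size x, the volume is V(x) = x(32 − 2x)(15 − 2x) for 0 < x < 7.5.
V'(x) = 12x^2 − 188x + 480. Setting V'(x) = 0 gives x ≈ 3.2115 (the root in (0, 7.5)).
V''(x) = 24x − 188 is negative there, so this is the maximum; V ≈ 704.5194.

704.5194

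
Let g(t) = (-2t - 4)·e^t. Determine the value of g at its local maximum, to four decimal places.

0.0996

g'(t) = (-2)·e^t + (-2t - 4)·1·e^t = (-2t - 6)·e^t. Since e^t > 0, the only critical point is t = -3.
g''(-3) has the same sign as -2 < 0, so this is a local maximum.
g(-3) = (2)·e^(-3) ≈ 0.0996.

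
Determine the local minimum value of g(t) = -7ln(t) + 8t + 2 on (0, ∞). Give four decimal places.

9.9347

g'(t) = -7/t + 8 = 0 gives t = 7/8.
g''(t) = 7/t², which is positive for t > 0, so this is a local minimum.
g(7/8) = -7·ln(7/8) + 7 + 2 ≈ 9.9347.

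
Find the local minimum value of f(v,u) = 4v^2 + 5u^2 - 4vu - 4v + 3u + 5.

∂f/∂v = 8v - 4u - 4 = 0 and ∂f/∂u = -4v + 10u + 3 = 0, so (v, u) = (7/16, -1/8).
The Hessian has f_{vv} = 8, f_{uu} = 10, f_{vu} = -4, giving D = 64 > 0 with f_{vv} > 0, so the point is a local minimum.
f(7/16, -1/8) = 63/16.

63/16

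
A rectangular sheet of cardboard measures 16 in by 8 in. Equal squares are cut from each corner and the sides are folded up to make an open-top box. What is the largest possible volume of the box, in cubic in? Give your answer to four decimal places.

98.5344

With cut size x, the volume is V(x) = x(16 − 2x)(8 − 2x) for 0 < x < 4.
V'(x) = 12x^2 − 96x + 128. Setting V'(x) = 0 gives x ≈ 1.6906 (the root in (0, 4)).
V''(x) = 24x − 96 is negative there, so this is the maximum; V ≈ 98.5344.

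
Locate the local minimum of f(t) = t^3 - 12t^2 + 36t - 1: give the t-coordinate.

Critical points: f'(t) = 3t^2 - 24t + 36 vanishes at t = 2, 6.
Since f''(t) = 6t - 24, we get f''(2) = -12 < 0 ⇒ local maximum; f''(6) = 12 > 0 ⇒ local minimum.
The local minimum is f(6) = -1.

6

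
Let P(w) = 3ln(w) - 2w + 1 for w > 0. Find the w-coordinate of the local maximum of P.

P'(w) = 3/w − 2 = 0 gives w = 3/2.
P''(w) = -3/w², which is negative for w > 0, so this is a local maximum.
P(3/2) = 3·ln(3/2) - 3 + 1 ≈ -0.7836.

3/2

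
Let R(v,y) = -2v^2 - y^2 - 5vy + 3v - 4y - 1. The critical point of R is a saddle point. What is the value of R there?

∂R/∂v = -4v - 5y + 3 = 0 and ∂R/∂y = -5v - 2y - 4 = 0, so (v, y) = (-26/17, 31/17).
The Hessian has R_{vv} = -4, R_{yy} = -2, R_{vy} = -5, giving D = -17 < 0, so the point is a saddle point.
R(-26/17, 31/17) = -118/17.

-118/17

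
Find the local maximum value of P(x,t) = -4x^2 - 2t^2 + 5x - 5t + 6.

∂P/∂x = -8x + 5 = 0 and ∂P/∂t = -4t - 5 = 0, so (x, t) = (5/8, -5/4).
The Hessian has P_{xx} = -8, P_{tt} = -4, P_{xt} = 0, giving D = 32 > 0 with P_{xx} < 0, so the point is a local maximum.
P(5/8, -5/4) = 171/16.

171/16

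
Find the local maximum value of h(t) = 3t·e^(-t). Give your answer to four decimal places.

1.1036

Differentiating with the product rule gives h'(t) = (-3t + 3)·e^(-t). Since e^(-t) > 0, the only critical point is t = 1.
h''(1) has the same sign as -3 < 0, so this is a local maximum.
h(1) = (3)·e^(-1) ≈ 1.1036.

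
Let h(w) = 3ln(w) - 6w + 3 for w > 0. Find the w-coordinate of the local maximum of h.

h'(w) = 3/w − 6 = 0 gives w = 1/2.
h''(w) = -3/w², which is negative for w > 0, so this is a local maximum.
h(1/2) = 3·ln(1/2) - 3 + 3 ≈ -2.0794.

1/2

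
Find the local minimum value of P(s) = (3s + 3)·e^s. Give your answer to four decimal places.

-0.4060

By the product rule, P'(s) = (3s + 6)·e^s. Since e^s > 0, the only critical point is s = -2.
P''(-2) has the same sign as 3 > 0, so this is a local minimum.
P(-2) = (-3)·e^(-2) ≈ -0.4060.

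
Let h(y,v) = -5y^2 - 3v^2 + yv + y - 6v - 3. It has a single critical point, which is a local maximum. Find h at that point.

∂h/∂y = -10y + v + 1 = 0 and ∂h/∂v = y - 6v - 6 = 0, so (y, v) = (0, -1).
The Hessian has h_{yy} = -10, h_{vv} = -6, h_{yv} = 1, giving D = 59 > 0 with h_{yy} < 0, so the point is a local maximum.
h(0, -1) = 0.

0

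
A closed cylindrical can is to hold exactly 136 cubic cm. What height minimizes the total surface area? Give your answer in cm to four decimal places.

With radius r and height h, πr²h = 136 so h = 136/(πr²), and S(r) = 2πr² + 2πrh = 2πr² + 2·136/r.
S'(r) = 4πr − 2·136/r² = 0 ⇒ r³ = 136/(2π), so r ≈ 2.7869 and h = 2r ≈ 5.5738.
S''(r) = 4π + 4·136/r³ > 0, so this is the minimum; S ≈ 146.3998.

5.5738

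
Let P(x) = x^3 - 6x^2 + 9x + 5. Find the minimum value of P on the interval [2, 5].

Differentiating, P'(x) = 3x^2 - 12x + 9; whose only zero in [2, 5] is x = 3.
Candidates: P(2) = 7,  P(3) = 5,  P(5) = 25.
So the minimum is P(3) = 5.

5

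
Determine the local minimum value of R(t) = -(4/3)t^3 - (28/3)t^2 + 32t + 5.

-235

R'(t) = -4t^2 - (56/3)t + 32. Setting R'(t) = 0 gives t ∈ {-6, 4/3}.
Second-derivative test with R''(t) = -8t - 56/3: R''(-6) = 88/3 > 0 ⇒ local minimum; R''(4/3) = -88/3 < 0 ⇒ local maximum.
So the local minimum value is R(-6) = -235.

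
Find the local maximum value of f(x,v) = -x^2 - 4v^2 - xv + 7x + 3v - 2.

∂f/∂x = -2x - v + 7 = 0 and ∂f/∂v = -x - 8v + 3 = 0, so (x, v) = (53/15, -1/15).
The Hessian has f_{xx} = -2, f_{vv} = -8, f_{xv} = -1, giving D = 15 > 0 with f_{xx} < 0, so the point is a local maximum.
f(53/15, -1/15) = 154/15.

154/15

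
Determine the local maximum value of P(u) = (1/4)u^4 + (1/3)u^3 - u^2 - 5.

-5

Critical points: P'(u) = u^3 + u^2 - 2u vanishes at u = -2, 0, 1.
P''(u) = 3u^2 + 2u - 2. P''(-2) = 6 > 0 ⇒ local minimum; P''(0) = -2 < 0 ⇒ local maximum; P''(1) = 3 > 0 ⇒ local minimum.
Thus P has its local maximum at u = 0, with value -5.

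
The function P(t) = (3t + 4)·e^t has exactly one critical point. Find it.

-7/3

P'(t) = 3·e^t + (3t + 4)·1·e^t = (3t + 7)·e^t. Since e^t > 0, the only critical point is t = -7/3.
P''(-7/3) has the same sign as 3 > 0, so this is a local minimum.
P(-7/3) = (-3)·e^(-7/3) ≈ -0.2909.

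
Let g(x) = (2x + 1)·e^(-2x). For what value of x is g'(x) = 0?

0

g'(x) = 2·e^(-2x) + (2x + 1)·(-2)·e^(-2x) = (-4x)·e^(-2x). Since e^(-2x) > 0, the only critical point is x = 0.
g''(0) has the same sign as -4 < 0, so this is a local maximum.
g(0) = (1)·e^(0) ≈ 1.0000.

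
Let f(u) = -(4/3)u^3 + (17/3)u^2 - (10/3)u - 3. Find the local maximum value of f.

f'(u) = -4u^2 + (34/3)u - 10/3 = 0 at u = 1/3, 5/2.
f''(u) = -8u + 34/3. f''(1/3) = 26/3 > 0 ⇒ local minimum; f''(5/2) = -26/3 < 0 ⇒ local maximum.
So the local maximum value is f(5/2) = 13/4.

13/4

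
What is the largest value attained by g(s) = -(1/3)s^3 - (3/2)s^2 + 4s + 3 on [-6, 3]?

Differentiating, g'(s) = -s^2 - 3s + 4; which vanishes at s = -4 and s = 1.
Candidates: g(-6) = -3; g(-4) = -47/3; g(1) = 31/6; g(3) = -15/2.
So the maximum is g(1) = 31/6.

31/6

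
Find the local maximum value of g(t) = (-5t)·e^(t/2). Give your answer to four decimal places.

3.6788

Differentiating with the product rule gives g'(t) = (-(5/2)t - 5)·e^(t/2). Since e^(t/2) > 0, the only critical point is t = -2.
g''(-2) has the same sign as -5/2 < 0, so this is a local maximum.
g(-2) = (10)·e^(-1) ≈ 3.6788.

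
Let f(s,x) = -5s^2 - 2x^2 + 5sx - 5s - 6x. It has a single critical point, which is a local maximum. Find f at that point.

∂f/∂s = -10s + 5x - 5 = 0 and ∂f/∂x = 5s - 4x - 6 = 0, so (s, x) = (-10/3, -17/3).
The Hessian has f_{ss} = -10, f_{xx} = -4, f_{sx} = 5, giving D = 15 > 0 with f_{ss} < 0, so the point is a local maximum.
f(-10/3, -17/3) = 76/3.

76/3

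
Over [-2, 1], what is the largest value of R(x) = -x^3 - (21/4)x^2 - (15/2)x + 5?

33/4

The derivative is -3x^2 - (21/2)x - 15/2, whose only zero in [-2, 1] is x = -1.
Candidates: R(-2) = 7,  R(-1) = 33/4,  R(1) = -35/4.
The maximum over the interval is 33/4, attained at x = -1.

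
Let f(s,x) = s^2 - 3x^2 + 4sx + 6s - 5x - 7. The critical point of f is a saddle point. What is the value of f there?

-159/28

∂f/∂s = 2s + 4x + 6 = 0 and ∂f/∂x = 4s - 6x - 5 = 0, so (s, x) = (-4/7, -17/14).
The Hessian has f_{ss} = 2, f_{xx} = -6, f_{sx} = 4, giving D = -28 < 0, so the point is a saddle point.
f(-4/7, -17/14) = -159/28.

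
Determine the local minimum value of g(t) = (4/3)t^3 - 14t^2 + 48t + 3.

g'(t) = 4t^2 - 28t + 48. Setting g'(t) = 0 gives t ∈ {3, 4}.
Second-derivative test with g''(t) = 8t - 28: g''(3) = -4 < 0 ⇒ local maximum; g''(4) = 4 > 0 ⇒ local minimum.
Thus g has its local minimum at t = 4, with value 169/3.

169/3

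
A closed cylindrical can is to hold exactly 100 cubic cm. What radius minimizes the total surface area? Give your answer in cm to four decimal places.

With radius r and height h, πr²h = 100 so h = 100/(πr²), and S(r) = 2πr² + 2πrh = 2πr² + 2·100/r.
S'(r) = 4πr − 2·100/r² = 0 ⇒ r³ = 100/(2π), so r ≈ 2.5154 and h = 2r ≈ 5.0308.
S''(r) = 4π + 4·100/r³ > 0, so this is the minimum; S ≈ 119.2654.

2.5154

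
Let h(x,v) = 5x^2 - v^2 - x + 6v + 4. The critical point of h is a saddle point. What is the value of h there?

259/20

∂h/∂x = 10x - 1 = 0 and ∂h/∂v = -2v + 6 = 0, so (x, v) = (1/10, 3).
The Hessian has h_{xx} = 10, h_{vv} = -2, h_{xv} = 0, giving D = -20 < 0, so the point is a saddle point.
h(1/10, 3) = 259/20.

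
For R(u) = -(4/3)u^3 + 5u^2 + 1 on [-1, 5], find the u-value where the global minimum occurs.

R'(u) = -4u^2 + 10u, which vanishes at u = 0 and u = 5/2.
Compare values at every candidate in [-1, 5]: R(-1) = 22/3, R(0) = 1, R(5/2) = 137/12, R(5) = -122/3.
The minimum over the interval is -122/3, attained at u = 5.

5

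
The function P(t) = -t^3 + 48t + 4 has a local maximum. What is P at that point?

132

P'(t) = -3t^2 + 48 = 0 at t = -4, 4.
Second-derivative test with P''(t) = -6t: P''(-4) = 24 > 0 ⇒ local minimum; P''(4) = -24 < 0 ⇒ local maximum.
The local maximum is P(4) = 132.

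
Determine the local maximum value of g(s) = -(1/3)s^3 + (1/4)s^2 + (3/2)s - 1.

g'(s) = -s^2 + (1/2)s + 3/2. Setting g'(s) = 0 gives s ∈ {-1, 3/2}.
Since g''(s) = -2s + 1/2, we get g''(-1) = 5/2 > 0 ⇒ local minimum; g''(3/2) = -5/2 < 0 ⇒ local maximum.
The local maximum is g(3/2) = 11/16.

11/16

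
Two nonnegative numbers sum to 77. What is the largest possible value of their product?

With x + y = 77, the product is P(x) = x(77 − x).
P'(x) = 77 − 2x = 0 gives x = 77/2; P'' = −2 < 0, so this is the maximum.
P = 77/2·77/2 = 5929/4.

5929/4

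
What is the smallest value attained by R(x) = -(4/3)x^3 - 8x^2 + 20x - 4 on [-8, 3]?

R'(x) = -4x^2 - 16x + 20, which vanishes at x = -5 and x = 1.
Candidates: R(-8) = 20/3,  R(-5) = -412/3,  R(1) = 20/3,  R(3) = -52.
Hence the absolute minimum is -412/3 at x = -5.

-412/3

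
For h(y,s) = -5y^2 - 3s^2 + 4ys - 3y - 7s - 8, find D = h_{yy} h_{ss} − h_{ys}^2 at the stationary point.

44

∂h/∂y = -10y + 4s - 3 = 0 and ∂h/∂s = 4y - 6s - 7 = 0, so (y, s) = (-23/22, -41/22).
The Hessian has h_{yy} = -10, h_{ss} = -6, h_{ys} = 4, giving D = 44 > 0 with h_{yy} < 0, so the point is a local maximum.
D = (-10)·(-6) − (4)^2 = 44.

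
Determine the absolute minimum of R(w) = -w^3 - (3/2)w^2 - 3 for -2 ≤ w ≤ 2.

-17

Differentiating, R'(w) = -3w^2 - 3w; which vanishes at w = -1 and w = 0.
Evaluating at the critical points and endpoints: R(-2) = -1, R(-1) = -7/2, R(0) = -3, R(2) = -17.
So the minimum is R(2) = -17.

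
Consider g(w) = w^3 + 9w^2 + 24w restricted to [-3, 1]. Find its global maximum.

g'(w) = 3w^2 + 18w + 24, whose only zero in [-3, 1] is w = -2.
Candidates: g(-3) = -18; g(-2) = -20; g(1) = 34.
The maximum over the interval is 34, attained at w = 1.

34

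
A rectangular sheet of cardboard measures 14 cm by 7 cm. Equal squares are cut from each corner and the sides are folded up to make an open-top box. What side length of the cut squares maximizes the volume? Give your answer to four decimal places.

1.4793

With cut size x, the volume is V(x) = x(14 − 2x)(7 − 2x) for 0 < x < 3.5.
V'(x) = 12x^2 − 84x + 98. Setting V'(x) = 0 gives x ≈ 1.4793 (the root in (0, 3.5)).
V''(x) = 24x − 84 is negative there, so this is the maximum; V ≈ 66.0104.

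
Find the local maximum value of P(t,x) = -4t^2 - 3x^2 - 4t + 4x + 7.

28/3

∂P/∂t = -8t - 4 = 0 and ∂P/∂x = -6x + 4 = 0, so (t, x) = (-1/2, 2/3).
The Hessian has P_{tt} = -8, P_{xx} = -6, P_{tx} = 0, giving D = 48 > 0 with P_{tt} < 0, so the point is a local maximum.
P(-1/2, 2/3) = 28/3.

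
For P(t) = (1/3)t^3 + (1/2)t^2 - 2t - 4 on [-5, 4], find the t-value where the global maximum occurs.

The derivative is t^2 + t - 2, which vanishes at t = -2 and t = 1.
Candidates: P(-5) = -139/6, P(-2) = -2/3, P(1) = -31/6, P(4) = 52/3.
So the maximum is P(4) = 52/3.

4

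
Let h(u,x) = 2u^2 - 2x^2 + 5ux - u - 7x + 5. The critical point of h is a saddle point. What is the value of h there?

∂h/∂u = 4u + 5x - 1 = 0 and ∂h/∂x = 5u - 4x - 7 = 0, so (u, x) = (39/41, -23/41).
The Hessian has h_{uu} = 4, h_{xx} = -4, h_{ux} = 5, giving D = -41 < 0, so the point is a saddle point.
h(39/41, -23/41) = 266/41.

266/41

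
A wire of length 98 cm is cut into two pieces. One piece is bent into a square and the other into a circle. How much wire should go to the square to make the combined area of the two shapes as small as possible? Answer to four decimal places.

54.8897

Let x be the length used for the square. Square side x/4; circle radius (98−x)/(2π).
A(x) = (x/4)² + π·((98−x)/(2π))² = x²/16 + (98−x)²/(4π) for 0 ≤ x ≤ 98. A'(x) = x/8 − (98−x)/(2π) = 0 gives x = 4·98/(π+4) ≈ 54.8897.
A'' = 1/8 + 1/(2π) > 0, so this gives the minimum combined area; x ≈ 54.8897 cm to the square.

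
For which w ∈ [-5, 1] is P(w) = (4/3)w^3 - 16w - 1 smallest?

-5

The derivative is 4w^2 - 16, whose only zero in [-5, 1] is w = -2.
Evaluating at the critical points and endpoints: P(-5) = -263/3; P(-2) = 61/3; P(1) = -47/3.
So the minimum is P(-5) = -263/3.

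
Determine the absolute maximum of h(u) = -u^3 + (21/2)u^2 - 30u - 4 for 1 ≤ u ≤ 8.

-33/2

h'(u) = -3u^2 + 21u - 30, which vanishes at u = 2 and u = 5.
Evaluating at the critical points and endpoints: h(1) = -49/2, h(2) = -30, h(5) = -33/2, h(8) = -84.
Hence the absolute maximum is -33/2 at u = 5.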